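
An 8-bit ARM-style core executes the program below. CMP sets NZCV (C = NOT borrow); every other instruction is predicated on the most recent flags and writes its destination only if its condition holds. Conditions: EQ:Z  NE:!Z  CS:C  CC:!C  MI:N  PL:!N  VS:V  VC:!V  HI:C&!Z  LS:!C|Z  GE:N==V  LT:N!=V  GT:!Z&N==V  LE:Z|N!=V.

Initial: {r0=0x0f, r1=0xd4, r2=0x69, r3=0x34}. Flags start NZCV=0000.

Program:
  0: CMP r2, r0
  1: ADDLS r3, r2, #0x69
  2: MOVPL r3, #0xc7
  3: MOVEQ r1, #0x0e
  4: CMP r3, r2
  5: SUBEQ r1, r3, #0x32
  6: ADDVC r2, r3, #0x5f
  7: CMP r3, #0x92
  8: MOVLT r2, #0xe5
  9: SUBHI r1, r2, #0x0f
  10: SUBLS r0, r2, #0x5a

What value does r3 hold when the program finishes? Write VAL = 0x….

0: ✓ CMP  NZCV=0010
1: · ADDLS
2: ✓ MOVPL  r3←0xc7
3: · MOVEQ
4: ✓ CMP  NZCV=0011
5: · SUBEQ
6: · ADDVC
7: ✓ CMP  NZCV=0010
8: · MOVLT
9: ✓ SUBHI  r1←0x5a
10: · SUBLS

VAL = 0xc7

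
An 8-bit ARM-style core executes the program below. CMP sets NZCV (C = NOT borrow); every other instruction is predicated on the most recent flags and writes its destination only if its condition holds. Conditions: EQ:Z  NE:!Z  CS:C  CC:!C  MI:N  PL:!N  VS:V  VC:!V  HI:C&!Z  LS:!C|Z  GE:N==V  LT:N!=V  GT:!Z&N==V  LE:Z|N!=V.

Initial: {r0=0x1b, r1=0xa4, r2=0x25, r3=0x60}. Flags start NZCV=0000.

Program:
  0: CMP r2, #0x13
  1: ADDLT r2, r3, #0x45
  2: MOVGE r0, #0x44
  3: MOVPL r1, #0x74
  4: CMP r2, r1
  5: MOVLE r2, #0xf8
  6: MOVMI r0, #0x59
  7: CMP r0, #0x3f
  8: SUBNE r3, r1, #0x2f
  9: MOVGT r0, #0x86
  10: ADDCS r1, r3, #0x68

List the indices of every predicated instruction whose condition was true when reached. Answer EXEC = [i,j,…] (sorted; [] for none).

0: ✓ CMP  NZCV=0010
1: · ADDLT
2: ✓ MOVGE  r0←0x44
3: ✓ MOVPL  r1←0x74
4: ✓ CMP  NZCV=1000
5: ✓ MOVLE  r2←0xf8
6: ✓ MOVMI  r0←0x59
7: ✓ CMP  NZCV=0010
8: ✓ SUBNE  r3←0x45
9: ✓ MOVGT  r0←0x86
10: ✓ ADDCS  r1←0xad

EXEC = [2,3,5,6,8,9,10]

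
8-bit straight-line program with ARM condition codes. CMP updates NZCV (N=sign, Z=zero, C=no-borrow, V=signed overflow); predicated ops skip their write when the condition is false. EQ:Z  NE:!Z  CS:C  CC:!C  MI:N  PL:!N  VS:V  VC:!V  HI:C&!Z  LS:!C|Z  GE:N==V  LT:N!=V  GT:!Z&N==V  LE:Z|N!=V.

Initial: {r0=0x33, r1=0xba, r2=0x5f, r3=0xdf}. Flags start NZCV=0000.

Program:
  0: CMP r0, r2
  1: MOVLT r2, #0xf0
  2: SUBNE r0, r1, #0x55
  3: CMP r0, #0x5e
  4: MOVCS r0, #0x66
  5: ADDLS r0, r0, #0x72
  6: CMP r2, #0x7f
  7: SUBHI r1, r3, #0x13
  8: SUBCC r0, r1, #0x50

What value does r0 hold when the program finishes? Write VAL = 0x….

VAL = 0x66

[0] flags=1000 → (cmp)
[1] flags=1000 LT?T → r2=0xf0
[2] flags=1000 NE?T → r0=0x65
[3] flags=0010 → (cmp)
[4] flags=0010 CS?T → r0=0x66
[5] flags=0010 LS?F → skip
[6] flags=0011 → (cmp)
[7] flags=0011 HI?T → r1=0xcc
[8] flags=0011 CC?F → skip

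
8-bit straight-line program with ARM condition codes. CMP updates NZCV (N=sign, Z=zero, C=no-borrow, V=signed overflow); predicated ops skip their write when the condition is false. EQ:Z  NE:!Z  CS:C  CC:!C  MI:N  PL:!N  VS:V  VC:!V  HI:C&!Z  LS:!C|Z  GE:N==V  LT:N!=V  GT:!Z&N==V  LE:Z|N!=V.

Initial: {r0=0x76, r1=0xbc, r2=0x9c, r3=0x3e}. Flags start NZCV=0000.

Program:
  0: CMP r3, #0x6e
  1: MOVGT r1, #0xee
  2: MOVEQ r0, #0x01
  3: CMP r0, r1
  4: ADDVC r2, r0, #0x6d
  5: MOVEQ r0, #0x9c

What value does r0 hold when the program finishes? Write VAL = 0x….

VAL = 0x76

[0] flags=1000 → (cmp)
[1] flags=1000 GT?F → skip
[2] flags=1000 EQ?F → skip
[3] flags=1001 → (cmp)
[4] flags=1001 VC?F → skip
[5] flags=1001 EQ?F → skip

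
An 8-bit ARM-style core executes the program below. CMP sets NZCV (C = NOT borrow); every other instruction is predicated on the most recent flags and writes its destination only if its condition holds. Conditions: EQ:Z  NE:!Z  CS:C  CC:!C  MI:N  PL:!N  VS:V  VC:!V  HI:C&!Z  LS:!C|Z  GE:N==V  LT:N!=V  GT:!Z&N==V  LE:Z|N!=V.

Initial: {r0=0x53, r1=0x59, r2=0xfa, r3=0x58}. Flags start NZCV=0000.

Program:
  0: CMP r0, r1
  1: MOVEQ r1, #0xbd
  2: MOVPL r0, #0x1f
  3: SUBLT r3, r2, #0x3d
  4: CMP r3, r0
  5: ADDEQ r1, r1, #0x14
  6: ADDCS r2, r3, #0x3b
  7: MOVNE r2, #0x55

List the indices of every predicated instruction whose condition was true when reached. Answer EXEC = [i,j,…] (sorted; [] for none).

EXEC = [3,6,7]

[0] flags=1000 → (cmp)
[1] flags=1000 EQ?F → skip
[2] flags=1000 PL?F → skip
[3] flags=1000 LT?T → r3=0xbd
[4] flags=0011 → (cmp)
[5] flags=0011 EQ?F → skip
[6] flags=0011 CS?T → r2=0xf8
[7] flags=0011 NE?T → r2=0x55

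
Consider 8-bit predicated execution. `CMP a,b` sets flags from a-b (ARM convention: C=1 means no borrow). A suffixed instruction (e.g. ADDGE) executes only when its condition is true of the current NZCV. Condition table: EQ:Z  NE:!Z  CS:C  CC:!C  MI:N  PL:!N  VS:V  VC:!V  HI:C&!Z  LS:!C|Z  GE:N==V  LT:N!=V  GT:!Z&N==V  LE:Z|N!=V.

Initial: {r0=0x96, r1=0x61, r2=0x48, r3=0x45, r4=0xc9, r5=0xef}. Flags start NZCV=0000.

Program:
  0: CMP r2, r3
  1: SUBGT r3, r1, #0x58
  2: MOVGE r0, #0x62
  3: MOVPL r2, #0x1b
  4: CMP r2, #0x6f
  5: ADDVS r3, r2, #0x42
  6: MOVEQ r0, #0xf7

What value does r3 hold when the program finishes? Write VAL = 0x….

VAL = 0x09

0: ✓ CMP  NZCV=0010
1: ✓ SUBGT  r3←0x09
2: ✓ MOVGE  r0←0x62
3: ✓ MOVPL  r2←0x1b
4: ✓ CMP  NZCV=1000
5: · ADDVS
6: · MOVEQ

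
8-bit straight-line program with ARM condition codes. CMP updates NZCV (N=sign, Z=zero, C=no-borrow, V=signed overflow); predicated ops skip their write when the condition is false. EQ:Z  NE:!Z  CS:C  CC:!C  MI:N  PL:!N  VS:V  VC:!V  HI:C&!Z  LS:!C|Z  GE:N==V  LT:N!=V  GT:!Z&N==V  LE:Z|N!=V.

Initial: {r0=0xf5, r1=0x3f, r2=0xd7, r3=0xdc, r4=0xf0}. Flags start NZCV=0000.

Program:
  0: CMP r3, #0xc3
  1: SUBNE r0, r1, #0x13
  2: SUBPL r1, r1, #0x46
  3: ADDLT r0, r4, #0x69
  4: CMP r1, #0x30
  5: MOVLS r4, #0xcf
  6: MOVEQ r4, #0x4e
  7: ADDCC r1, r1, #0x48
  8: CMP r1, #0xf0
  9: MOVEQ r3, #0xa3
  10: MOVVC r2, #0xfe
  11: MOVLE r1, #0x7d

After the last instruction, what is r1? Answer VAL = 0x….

VAL = 0xf9

[0] flags=0010 → (cmp)
[1] flags=0010 NE?T → r0=0x2c
[2] flags=0010 PL?T → r1=0xf9
[3] flags=0010 LT?F → skip
[4] flags=1010 → (cmp)
[5] flags=1010 LS?F → skip
[6] flags=1010 EQ?F → skip
[7] flags=1010 CC?F → skip
[8] flags=0010 → (cmp)
[9] flags=0010 EQ?F → skip
[10] flags=0010 VC?T → r2=0xfe
[11] flags=0010 LE?F → skip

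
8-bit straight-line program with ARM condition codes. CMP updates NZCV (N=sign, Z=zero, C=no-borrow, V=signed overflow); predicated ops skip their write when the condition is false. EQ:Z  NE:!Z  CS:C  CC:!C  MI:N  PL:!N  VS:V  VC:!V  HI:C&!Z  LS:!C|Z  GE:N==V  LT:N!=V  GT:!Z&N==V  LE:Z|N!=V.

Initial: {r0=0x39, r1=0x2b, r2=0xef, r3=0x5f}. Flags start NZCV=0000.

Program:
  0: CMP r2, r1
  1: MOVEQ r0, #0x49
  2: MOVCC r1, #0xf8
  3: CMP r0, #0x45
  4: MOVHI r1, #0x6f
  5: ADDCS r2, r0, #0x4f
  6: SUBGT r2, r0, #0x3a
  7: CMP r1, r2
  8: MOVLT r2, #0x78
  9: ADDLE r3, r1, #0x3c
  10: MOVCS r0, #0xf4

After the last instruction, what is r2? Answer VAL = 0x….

0: ✓ CMP  NZCV=1010
1: · MOVEQ
2: · MOVCC
3: ✓ CMP  NZCV=1000
4: · MOVHI
5: · ADDCS
6: · SUBGT
7: ✓ CMP  NZCV=0000
8: · MOVLT
9: · ADDLE
10: · MOVCS

VAL = 0xef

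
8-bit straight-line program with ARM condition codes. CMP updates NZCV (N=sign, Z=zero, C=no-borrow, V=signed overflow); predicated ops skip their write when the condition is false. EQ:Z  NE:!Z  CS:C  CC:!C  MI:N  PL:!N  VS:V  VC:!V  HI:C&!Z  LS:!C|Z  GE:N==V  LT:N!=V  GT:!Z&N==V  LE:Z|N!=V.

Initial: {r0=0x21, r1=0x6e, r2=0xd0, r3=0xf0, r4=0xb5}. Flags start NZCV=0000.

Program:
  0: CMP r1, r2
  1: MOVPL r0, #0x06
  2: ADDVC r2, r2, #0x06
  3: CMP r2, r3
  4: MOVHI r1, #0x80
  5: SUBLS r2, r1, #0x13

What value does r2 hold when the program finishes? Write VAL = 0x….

0: ✓ CMP  NZCV=1001
1: · MOVPL
2: · ADDVC
3: ✓ CMP  NZCV=1000
4: · MOVHI
5: ✓ SUBLS  r2←0x5b

VAL = 0x5b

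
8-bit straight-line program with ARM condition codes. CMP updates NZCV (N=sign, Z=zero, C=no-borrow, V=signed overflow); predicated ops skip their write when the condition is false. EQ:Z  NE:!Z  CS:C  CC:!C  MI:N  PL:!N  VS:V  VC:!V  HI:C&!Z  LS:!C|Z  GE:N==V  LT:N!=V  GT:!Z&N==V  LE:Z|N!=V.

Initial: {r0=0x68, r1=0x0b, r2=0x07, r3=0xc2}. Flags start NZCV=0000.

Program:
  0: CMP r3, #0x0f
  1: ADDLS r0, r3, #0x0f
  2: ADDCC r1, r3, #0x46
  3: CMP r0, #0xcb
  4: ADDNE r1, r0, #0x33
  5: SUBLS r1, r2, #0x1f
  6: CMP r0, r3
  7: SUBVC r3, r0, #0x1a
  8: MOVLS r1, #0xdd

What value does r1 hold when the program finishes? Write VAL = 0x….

[0] flags=1010 → (cmp)
[1] flags=1010 LS?F → skip
[2] flags=1010 CC?F → skip
[3] flags=1001 → (cmp)
[4] flags=1001 NE?T → r1=0x9b
[5] flags=1001 LS?T → r1=0xe8
[6] flags=1001 → (cmp)
[7] flags=1001 VC?F → skip
[8] flags=1001 LS?T → r1=0xdd

VAL = 0xdd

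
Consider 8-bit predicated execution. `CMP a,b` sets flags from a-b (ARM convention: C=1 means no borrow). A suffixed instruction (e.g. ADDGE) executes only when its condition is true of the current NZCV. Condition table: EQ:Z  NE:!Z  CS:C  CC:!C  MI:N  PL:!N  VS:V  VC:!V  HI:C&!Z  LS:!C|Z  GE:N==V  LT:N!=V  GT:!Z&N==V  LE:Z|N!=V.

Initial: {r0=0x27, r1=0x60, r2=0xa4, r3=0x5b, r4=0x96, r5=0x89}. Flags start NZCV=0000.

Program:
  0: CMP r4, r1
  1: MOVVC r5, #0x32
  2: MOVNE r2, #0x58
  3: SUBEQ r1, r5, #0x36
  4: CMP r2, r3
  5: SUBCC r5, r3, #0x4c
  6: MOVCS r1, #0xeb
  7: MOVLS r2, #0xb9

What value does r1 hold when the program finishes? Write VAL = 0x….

0: ✓ CMP  NZCV=0011
1: · MOVVC
2: ✓ MOVNE  r2←0x58
3: · SUBEQ
4: ✓ CMP  NZCV=1000
5: ✓ SUBCC  r5←0x0f
6: · MOVCS
7: ✓ MOVLS  r2←0xb9

VAL = 0x60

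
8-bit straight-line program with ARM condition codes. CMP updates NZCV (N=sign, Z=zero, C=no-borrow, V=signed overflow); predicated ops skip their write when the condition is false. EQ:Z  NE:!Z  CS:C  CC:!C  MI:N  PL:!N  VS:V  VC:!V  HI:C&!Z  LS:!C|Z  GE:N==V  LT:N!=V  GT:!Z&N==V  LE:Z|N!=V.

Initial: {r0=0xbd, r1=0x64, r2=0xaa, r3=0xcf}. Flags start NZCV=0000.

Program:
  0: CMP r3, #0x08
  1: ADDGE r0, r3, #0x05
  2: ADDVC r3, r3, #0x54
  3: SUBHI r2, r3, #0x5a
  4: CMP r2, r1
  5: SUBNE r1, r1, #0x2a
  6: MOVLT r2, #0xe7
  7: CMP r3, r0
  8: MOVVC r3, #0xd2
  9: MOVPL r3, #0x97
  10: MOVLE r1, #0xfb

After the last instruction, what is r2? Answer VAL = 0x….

[0] flags=1010 → (cmp)
[1] flags=1010 GE?F → skip
[2] flags=1010 VC?T → r3=0x23
[3] flags=1010 HI?T → r2=0xc9
[4] flags=0011 → (cmp)
[5] flags=0011 NE?T → r1=0x3a
[6] flags=0011 LT?T → r2=0xe7
[7] flags=0000 → (cmp)
[8] flags=0000 VC?T → r3=0xd2
[9] flags=0000 PL?T → r3=0x97
[10] flags=0000 LE?F → skip

VAL = 0xe7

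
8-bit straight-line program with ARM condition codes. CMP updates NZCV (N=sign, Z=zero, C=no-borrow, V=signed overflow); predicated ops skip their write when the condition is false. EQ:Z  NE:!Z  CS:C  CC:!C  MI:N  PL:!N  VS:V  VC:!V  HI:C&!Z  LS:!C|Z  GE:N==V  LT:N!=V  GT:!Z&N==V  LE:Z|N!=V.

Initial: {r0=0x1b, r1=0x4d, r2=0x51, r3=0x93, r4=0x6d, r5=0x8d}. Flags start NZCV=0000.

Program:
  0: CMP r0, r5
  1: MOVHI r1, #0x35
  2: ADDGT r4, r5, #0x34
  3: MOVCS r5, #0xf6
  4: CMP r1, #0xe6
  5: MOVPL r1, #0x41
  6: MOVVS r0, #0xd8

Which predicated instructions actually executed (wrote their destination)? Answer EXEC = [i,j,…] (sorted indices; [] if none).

[0] flags=1001 → (cmp)
[1] flags=1001 HI?F → skip
[2] flags=1001 GT?T → r4=0xc1
[3] flags=1001 CS?F → skip
[4] flags=0000 → (cmp)
[5] flags=0000 PL?T → r1=0x41
[6] flags=0000 VS?F → skip

EXEC = [2,5]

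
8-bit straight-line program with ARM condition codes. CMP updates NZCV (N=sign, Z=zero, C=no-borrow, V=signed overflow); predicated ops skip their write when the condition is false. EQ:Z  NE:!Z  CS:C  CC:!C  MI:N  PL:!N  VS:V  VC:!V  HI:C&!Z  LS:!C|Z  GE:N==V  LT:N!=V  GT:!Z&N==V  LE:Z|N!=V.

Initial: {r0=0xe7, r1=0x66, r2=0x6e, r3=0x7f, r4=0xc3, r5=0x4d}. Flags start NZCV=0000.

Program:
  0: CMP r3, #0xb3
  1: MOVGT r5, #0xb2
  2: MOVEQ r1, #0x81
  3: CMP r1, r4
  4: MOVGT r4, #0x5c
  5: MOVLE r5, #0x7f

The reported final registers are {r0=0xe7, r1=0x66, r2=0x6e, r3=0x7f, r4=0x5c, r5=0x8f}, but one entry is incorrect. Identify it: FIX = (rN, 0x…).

[0] flags=1001 → (cmp)
[1] flags=1001 GT?T → r5=0xb2
[2] flags=1001 EQ?F → skip
[3] flags=1001 → (cmp)
[4] flags=1001 GT?T → r4=0x5c
[5] flags=1001 LE?F → skip

FIX = (r5, 0xb2)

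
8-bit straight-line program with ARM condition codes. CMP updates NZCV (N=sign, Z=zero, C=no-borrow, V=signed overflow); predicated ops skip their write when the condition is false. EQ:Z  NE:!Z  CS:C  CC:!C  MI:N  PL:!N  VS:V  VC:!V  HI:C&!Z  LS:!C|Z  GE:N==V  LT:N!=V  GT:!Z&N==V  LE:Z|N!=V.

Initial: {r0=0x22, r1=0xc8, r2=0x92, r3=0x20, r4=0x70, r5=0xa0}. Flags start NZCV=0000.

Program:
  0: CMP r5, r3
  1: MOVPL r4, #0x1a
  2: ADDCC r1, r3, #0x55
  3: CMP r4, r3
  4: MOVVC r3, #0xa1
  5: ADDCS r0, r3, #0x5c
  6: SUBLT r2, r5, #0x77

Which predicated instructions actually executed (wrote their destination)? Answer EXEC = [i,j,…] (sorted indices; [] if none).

EXEC = [4,5]

[0] flags=1010 → (cmp)
[1] flags=1010 PL?F → skip
[2] flags=1010 CC?F → skip
[3] flags=0010 → (cmp)
[4] flags=0010 VC?T → r3=0xa1
[5] flags=0010 CS?T → r0=0xfd
[6] flags=0010 LT?F → skip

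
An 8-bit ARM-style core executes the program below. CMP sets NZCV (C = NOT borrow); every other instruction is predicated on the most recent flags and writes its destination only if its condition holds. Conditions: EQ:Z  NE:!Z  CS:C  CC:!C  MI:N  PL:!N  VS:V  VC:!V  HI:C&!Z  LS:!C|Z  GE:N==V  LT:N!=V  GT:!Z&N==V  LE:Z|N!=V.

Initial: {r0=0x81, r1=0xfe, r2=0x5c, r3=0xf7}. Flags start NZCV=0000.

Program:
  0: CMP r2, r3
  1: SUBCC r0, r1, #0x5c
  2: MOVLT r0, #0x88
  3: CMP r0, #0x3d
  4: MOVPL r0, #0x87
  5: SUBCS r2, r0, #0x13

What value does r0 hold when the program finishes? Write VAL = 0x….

[0] flags=0000 → (cmp)
[1] flags=0000 CC?T → r0=0xa2
[2] flags=0000 LT?F → skip
[3] flags=0011 → (cmp)
[4] flags=0011 PL?T → r0=0x87
[5] flags=0011 CS?T → r2=0x74

VAL = 0x87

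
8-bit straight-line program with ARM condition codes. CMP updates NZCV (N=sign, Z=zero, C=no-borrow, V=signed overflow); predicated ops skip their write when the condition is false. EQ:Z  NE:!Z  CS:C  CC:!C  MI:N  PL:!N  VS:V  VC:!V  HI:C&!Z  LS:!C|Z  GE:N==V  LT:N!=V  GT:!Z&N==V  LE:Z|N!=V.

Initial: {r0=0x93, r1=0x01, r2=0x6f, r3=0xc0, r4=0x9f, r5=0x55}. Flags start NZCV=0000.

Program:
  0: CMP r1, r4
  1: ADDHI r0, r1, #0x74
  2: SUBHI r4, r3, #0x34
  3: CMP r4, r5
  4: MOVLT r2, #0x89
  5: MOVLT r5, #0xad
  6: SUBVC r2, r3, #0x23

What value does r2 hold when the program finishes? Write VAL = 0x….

VAL = 0x89

0: ✓ CMP  NZCV=0000
1: · ADDHI
2: · SUBHI
3: ✓ CMP  NZCV=0011
4: ✓ MOVLT  r2←0x89
5: ✓ MOVLT  r5←0xad
6: · SUBVC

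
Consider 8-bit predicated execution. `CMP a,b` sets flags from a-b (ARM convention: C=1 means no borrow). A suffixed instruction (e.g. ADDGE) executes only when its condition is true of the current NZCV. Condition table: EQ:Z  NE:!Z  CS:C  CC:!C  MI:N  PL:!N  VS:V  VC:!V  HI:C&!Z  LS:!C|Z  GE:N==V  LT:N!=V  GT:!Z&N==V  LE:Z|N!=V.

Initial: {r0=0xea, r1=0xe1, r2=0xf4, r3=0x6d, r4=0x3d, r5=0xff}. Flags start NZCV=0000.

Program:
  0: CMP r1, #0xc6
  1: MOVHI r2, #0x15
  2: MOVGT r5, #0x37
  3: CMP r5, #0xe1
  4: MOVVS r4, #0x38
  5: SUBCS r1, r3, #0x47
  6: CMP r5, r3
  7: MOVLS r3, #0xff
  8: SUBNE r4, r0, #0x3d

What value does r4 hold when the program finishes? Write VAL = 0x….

VAL = 0xad

[0] flags=0010 → (cmp)
[1] flags=0010 HI?T → r2=0x15
[2] flags=0010 GT?T → r5=0x37
[3] flags=0000 → (cmp)
[4] flags=0000 VS?F → skip
[5] flags=0000 CS?F → skip
[6] flags=1000 → (cmp)
[7] flags=1000 LS?T → r3=0xff
[8] flags=1000 NE?T → r4=0xad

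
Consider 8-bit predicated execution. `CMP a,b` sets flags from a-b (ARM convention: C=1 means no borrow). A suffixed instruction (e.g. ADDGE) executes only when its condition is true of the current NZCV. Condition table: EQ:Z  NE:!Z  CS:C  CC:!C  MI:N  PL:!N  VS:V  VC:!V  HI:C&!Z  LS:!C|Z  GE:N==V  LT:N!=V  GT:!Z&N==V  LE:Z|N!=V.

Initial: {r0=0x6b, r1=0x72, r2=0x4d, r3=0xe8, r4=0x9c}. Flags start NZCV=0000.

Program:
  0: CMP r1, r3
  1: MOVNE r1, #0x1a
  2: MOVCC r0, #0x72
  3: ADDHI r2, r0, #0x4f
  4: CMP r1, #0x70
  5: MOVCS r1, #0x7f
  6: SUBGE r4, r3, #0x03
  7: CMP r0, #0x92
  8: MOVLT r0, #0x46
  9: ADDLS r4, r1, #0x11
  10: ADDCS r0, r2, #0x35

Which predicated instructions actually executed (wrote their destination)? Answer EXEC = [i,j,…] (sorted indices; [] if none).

[0] flags=1001 → (cmp)
[1] flags=1001 NE?T → r1=0x1a
[2] flags=1001 CC?T → r0=0x72
[3] flags=1001 HI?F → skip
[4] flags=1000 → (cmp)
[5] flags=1000 CS?F → skip
[6] flags=1000 GE?F → skip
[7] flags=1001 → (cmp)
[8] flags=1001 LT?F → skip
[9] flags=1001 LS?T → r4=0x2b
[10] flags=1001 CS?F → skip

EXEC = [1,2,9]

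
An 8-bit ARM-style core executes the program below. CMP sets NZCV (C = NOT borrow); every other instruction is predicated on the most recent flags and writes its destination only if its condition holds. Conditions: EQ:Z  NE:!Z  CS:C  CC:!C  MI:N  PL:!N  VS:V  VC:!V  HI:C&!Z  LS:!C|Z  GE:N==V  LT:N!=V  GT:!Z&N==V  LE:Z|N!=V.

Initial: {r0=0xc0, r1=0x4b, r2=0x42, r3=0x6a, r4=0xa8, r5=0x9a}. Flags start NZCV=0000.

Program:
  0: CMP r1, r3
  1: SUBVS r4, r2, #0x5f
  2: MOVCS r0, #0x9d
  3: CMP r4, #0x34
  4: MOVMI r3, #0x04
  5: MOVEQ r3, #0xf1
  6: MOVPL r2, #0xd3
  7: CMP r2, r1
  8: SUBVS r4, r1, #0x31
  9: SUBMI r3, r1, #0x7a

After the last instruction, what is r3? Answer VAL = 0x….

[0] flags=1000 → (cmp)
[1] flags=1000 VS?F → skip
[2] flags=1000 CS?F → skip
[3] flags=0011 → (cmp)
[4] flags=0011 MI?F → skip
[5] flags=0011 EQ?F → skip
[6] flags=0011 PL?T → r2=0xd3
[7] flags=1010 → (cmp)
[8] flags=1010 VS?F → skip
[9] flags=1010 MI?T → r3=0xd1

VAL = 0xd1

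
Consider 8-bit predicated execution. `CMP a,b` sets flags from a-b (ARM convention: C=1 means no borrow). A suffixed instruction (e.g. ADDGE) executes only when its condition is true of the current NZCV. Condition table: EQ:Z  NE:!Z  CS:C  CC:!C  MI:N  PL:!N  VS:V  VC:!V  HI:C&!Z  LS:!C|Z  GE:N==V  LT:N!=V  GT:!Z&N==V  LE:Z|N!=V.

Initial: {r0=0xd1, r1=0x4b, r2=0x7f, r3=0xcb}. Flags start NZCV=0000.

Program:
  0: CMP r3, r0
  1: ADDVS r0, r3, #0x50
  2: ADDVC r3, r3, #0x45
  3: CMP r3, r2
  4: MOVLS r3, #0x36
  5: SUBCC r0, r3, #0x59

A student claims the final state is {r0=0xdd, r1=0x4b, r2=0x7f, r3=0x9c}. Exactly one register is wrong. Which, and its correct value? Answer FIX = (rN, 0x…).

FIX = (r3, 0x36)

[0] flags=1000 → (cmp)
[1] flags=1000 VS?F → skip
[2] flags=1000 VC?T → r3=0x10
[3] flags=1000 → (cmp)
[4] flags=1000 LS?T → r3=0x36
[5] flags=1000 CC?T → r0=0xdd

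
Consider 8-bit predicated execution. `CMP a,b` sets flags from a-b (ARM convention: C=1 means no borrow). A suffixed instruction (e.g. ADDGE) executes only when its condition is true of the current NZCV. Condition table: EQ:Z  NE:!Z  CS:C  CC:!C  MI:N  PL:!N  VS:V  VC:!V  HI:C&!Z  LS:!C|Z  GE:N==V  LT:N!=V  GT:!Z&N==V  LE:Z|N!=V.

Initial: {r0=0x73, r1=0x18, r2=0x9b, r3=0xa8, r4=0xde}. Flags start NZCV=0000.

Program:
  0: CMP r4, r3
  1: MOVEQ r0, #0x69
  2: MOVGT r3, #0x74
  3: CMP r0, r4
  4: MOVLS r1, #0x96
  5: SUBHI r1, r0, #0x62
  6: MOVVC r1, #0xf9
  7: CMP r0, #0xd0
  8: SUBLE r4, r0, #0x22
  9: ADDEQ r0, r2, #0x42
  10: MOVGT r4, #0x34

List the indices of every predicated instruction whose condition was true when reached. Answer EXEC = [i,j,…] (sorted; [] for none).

EXEC = [2,4,10]

[0] flags=0010 → (cmp)
[1] flags=0010 EQ?F → skip
[2] flags=0010 GT?T → r3=0x74
[3] flags=1001 → (cmp)
[4] flags=1001 LS?T → r1=0x96
[5] flags=1001 HI?F → skip
[6] flags=1001 VC?F → skip
[7] flags=1001 → (cmp)
[8] flags=1001 LE?F → skip
[9] flags=1001 EQ?F → skip
[10] flags=1001 GT?T → r4=0x34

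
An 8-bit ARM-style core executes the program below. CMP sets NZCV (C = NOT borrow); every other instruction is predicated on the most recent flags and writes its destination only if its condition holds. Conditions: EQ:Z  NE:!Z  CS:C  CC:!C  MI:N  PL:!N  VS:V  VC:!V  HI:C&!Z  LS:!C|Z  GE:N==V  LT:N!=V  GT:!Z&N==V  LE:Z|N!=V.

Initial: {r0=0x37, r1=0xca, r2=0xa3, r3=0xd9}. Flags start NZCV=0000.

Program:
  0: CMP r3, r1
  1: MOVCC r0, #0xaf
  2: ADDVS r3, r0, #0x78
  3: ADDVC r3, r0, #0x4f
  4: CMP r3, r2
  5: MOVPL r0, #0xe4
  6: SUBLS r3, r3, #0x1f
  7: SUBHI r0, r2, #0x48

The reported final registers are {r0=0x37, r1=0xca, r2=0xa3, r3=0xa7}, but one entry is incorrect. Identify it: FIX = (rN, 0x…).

0: ✓ CMP  NZCV=0010
1: · MOVCC
2: · ADDVS
3: ✓ ADDVC  r3←0x86
4: ✓ CMP  NZCV=1000
5: · MOVPL
6: ✓ SUBLS  r3←0x67
7: · SUBHI

FIX = (r3, 0x67)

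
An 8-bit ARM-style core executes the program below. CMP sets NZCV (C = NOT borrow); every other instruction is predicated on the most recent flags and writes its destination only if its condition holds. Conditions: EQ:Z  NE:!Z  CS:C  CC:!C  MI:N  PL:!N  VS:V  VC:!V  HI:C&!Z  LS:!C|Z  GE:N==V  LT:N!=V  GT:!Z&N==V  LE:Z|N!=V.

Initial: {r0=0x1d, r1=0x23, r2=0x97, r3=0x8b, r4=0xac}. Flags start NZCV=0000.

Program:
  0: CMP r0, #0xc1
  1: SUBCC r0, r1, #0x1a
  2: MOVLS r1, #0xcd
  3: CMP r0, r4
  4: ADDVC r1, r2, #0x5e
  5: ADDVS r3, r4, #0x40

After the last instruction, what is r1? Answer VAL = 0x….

0: ✓ CMP  NZCV=0000
1: ✓ SUBCC  r0←0x09
2: ✓ MOVLS  r1←0xcd
3: ✓ CMP  NZCV=0000
4: ✓ ADDVC  r1←0xf5
5: · ADDVS

VAL = 0xf5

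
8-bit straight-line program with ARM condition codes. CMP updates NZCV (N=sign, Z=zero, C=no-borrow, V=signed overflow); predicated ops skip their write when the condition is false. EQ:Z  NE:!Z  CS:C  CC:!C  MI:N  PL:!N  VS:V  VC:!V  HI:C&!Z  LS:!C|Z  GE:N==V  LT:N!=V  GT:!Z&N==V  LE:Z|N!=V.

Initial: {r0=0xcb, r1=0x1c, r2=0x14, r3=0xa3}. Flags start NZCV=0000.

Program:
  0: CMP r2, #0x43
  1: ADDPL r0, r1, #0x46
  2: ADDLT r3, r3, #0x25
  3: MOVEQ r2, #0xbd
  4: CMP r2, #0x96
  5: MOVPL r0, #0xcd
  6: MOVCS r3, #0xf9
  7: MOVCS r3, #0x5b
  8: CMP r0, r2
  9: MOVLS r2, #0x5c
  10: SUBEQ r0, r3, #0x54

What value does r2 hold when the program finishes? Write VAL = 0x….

[0] flags=1000 → (cmp)
[1] flags=1000 PL?F → skip
[2] flags=1000 LT?T → r3=0xc8
[3] flags=1000 EQ?F → skip
[4] flags=0000 → (cmp)
[5] flags=0000 PL?T → r0=0xcd
[6] flags=0000 CS?F → skip
[7] flags=0000 CS?F → skip
[8] flags=1010 → (cmp)
[9] flags=1010 LS?F → skip
[10] flags=1010 EQ?F → skip

VAL = 0x14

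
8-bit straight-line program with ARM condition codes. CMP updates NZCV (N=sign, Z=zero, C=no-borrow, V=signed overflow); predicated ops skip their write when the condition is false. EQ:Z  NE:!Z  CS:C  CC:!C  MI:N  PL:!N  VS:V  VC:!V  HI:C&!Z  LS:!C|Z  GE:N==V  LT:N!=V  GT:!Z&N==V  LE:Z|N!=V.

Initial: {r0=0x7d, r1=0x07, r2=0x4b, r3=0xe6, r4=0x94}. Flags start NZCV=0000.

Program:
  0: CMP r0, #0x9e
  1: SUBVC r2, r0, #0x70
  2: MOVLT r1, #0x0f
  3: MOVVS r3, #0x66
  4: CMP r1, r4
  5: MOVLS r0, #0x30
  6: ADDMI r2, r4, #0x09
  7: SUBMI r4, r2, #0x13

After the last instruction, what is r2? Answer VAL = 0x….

VAL = 0x4b

0: ✓ CMP  NZCV=1001
1: · SUBVC
2: · MOVLT
3: ✓ MOVVS  r3←0x66
4: ✓ CMP  NZCV=0000
5: ✓ MOVLS  r0←0x30
6: · ADDMI
7: · SUBMI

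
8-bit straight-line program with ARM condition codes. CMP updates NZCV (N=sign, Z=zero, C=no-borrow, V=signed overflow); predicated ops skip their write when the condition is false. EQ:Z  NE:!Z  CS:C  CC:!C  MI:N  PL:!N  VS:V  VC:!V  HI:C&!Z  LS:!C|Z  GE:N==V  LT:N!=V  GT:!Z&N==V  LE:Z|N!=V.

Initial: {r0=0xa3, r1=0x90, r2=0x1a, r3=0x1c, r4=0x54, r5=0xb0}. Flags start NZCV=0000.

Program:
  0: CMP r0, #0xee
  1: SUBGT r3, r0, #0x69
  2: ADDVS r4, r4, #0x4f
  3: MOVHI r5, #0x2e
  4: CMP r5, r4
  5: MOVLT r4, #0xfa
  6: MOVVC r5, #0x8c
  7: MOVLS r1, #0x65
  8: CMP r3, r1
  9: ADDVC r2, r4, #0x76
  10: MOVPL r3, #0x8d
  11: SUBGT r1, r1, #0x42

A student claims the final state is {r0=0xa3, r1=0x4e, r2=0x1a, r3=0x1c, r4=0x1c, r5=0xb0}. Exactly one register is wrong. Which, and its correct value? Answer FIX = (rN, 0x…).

[0] flags=1000 → (cmp)
[1] flags=1000 GT?F → skip
[2] flags=1000 VS?F → skip
[3] flags=1000 HI?F → skip
[4] flags=0011 → (cmp)
[5] flags=0011 LT?T → r4=0xfa
[6] flags=0011 VC?F → skip
[7] flags=0011 LS?F → skip
[8] flags=1001 → (cmp)
[9] flags=1001 VC?F → skip
[10] flags=1001 PL?F → skip
[11] flags=1001 GT?T → r1=0x4e

FIX = (r4, 0xfa)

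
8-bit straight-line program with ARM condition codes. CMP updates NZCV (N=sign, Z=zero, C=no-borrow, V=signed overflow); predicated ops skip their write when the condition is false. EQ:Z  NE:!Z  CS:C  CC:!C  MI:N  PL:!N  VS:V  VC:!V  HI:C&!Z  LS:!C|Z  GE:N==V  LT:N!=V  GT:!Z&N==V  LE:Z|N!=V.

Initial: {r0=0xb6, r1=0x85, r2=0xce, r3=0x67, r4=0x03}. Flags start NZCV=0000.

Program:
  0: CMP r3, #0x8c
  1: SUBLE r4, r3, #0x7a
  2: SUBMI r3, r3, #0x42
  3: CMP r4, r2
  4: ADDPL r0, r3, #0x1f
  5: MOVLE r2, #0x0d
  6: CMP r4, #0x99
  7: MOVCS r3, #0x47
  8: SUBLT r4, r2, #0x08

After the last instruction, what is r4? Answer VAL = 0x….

VAL = 0x03

[0] flags=1001 → (cmp)
[1] flags=1001 LE?F → skip
[2] flags=1001 MI?T → r3=0x25
[3] flags=0000 → (cmp)
[4] flags=0000 PL?T → r0=0x44
[5] flags=0000 LE?F → skip
[6] flags=0000 → (cmp)
[7] flags=0000 CS?F → skip
[8] flags=0000 LT?F → skip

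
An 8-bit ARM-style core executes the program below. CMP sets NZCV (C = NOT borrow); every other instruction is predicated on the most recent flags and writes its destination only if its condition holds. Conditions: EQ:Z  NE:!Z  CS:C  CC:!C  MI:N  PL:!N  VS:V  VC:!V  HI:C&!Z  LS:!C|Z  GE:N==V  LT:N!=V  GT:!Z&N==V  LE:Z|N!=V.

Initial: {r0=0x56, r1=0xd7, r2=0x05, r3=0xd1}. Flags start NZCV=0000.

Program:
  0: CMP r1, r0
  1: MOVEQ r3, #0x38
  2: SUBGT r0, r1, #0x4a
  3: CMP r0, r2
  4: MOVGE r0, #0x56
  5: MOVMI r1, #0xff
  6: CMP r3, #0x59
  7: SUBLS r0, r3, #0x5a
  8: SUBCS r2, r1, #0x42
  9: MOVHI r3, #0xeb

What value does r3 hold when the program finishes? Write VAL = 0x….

VAL = 0xeb

[0] flags=1010 → (cmp)
[1] flags=1010 EQ?F → skip
[2] flags=1010 GT?F → skip
[3] flags=0010 → (cmp)
[4] flags=0010 GE?T → r0=0x56
[5] flags=0010 MI?F → skip
[6] flags=0011 → (cmp)
[7] flags=0011 LS?F → skip
[8] flags=0011 CS?T → r2=0x95
[9] flags=0011 HI?T → r3=0xeb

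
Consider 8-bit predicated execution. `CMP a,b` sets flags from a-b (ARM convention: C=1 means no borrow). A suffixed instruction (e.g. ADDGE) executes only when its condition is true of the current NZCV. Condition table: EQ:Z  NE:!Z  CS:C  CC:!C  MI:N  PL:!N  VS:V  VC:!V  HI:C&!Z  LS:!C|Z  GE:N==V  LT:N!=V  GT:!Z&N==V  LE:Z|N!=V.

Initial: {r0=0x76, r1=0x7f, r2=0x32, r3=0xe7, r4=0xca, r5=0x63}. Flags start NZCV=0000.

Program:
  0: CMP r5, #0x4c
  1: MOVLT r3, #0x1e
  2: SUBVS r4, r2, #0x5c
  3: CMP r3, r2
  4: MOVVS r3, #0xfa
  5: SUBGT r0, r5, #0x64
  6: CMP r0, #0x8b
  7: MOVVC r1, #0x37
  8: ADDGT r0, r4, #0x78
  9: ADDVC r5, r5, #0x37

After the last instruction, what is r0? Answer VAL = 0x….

0: ✓ CMP  NZCV=0010
1: · MOVLT
2: · SUBVS
3: ✓ CMP  NZCV=1010
4: · MOVVS
5: · SUBGT
6: ✓ CMP  NZCV=1001
7: · MOVVC
8: ✓ ADDGT  r0←0x42
9: · ADDVC

VAL = 0x42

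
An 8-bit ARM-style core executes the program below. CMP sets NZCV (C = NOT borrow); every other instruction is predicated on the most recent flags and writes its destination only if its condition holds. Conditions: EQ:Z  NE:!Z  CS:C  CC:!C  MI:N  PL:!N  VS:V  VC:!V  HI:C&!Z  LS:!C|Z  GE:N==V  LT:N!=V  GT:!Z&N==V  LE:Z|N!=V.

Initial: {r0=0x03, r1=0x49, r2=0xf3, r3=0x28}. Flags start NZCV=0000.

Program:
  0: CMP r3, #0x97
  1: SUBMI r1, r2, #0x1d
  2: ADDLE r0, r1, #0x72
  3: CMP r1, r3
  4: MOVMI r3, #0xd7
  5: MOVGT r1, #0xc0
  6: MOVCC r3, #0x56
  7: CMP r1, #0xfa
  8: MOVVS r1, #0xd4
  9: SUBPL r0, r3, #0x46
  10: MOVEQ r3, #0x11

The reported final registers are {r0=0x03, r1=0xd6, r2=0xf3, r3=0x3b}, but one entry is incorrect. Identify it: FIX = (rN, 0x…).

FIX = (r3, 0xd7)

[0] flags=1001 → (cmp)
[1] flags=1001 MI?T → r1=0xd6
[2] flags=1001 LE?F → skip
[3] flags=1010 → (cmp)
[4] flags=1010 MI?T → r3=0xd7
[5] flags=1010 GT?F → skip
[6] flags=1010 CC?F → skip
[7] flags=1000 → (cmp)
[8] flags=1000 VS?F → skip
[9] flags=1000 PL?F → skip
[10] flags=1000 EQ?F → skip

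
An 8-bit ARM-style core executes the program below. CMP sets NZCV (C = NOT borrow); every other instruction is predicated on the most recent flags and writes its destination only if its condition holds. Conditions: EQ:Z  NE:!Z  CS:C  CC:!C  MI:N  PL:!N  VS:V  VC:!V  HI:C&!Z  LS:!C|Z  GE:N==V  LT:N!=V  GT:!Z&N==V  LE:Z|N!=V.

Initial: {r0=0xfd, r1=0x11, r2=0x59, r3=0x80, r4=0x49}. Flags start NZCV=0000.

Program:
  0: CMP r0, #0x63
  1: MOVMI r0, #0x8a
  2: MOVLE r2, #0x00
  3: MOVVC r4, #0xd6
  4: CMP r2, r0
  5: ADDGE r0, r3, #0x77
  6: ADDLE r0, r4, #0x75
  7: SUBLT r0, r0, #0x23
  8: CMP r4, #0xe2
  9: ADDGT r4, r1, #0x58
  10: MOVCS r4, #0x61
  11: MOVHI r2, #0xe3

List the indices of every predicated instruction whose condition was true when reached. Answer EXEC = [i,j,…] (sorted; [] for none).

0: ✓ CMP  NZCV=1010
1: ✓ MOVMI  r0←0x8a
2: ✓ MOVLE  r2←0x00
3: ✓ MOVVC  r4←0xd6
4: ✓ CMP  NZCV=0000
5: ✓ ADDGE  r0←0xf7
6: · ADDLE
7: · SUBLT
8: ✓ CMP  NZCV=1000
9: · ADDGT
10: · MOVCS
11: · MOVHI

EXEC = [1,2,3,5]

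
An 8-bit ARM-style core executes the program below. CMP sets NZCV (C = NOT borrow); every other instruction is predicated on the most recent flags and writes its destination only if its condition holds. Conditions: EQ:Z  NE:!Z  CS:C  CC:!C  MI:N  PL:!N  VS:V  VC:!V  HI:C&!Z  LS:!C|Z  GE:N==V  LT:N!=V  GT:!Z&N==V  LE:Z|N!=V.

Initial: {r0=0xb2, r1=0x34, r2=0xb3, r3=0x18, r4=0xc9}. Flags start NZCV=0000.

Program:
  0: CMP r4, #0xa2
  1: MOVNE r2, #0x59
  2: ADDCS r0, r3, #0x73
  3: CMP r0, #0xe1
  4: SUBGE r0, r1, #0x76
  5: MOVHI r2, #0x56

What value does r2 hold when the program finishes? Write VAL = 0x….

VAL = 0x59

0: ✓ CMP  NZCV=0010
1: ✓ MOVNE  r2←0x59
2: ✓ ADDCS  r0←0x8b
3: ✓ CMP  NZCV=1000
4: · SUBGE
5: · MOVHI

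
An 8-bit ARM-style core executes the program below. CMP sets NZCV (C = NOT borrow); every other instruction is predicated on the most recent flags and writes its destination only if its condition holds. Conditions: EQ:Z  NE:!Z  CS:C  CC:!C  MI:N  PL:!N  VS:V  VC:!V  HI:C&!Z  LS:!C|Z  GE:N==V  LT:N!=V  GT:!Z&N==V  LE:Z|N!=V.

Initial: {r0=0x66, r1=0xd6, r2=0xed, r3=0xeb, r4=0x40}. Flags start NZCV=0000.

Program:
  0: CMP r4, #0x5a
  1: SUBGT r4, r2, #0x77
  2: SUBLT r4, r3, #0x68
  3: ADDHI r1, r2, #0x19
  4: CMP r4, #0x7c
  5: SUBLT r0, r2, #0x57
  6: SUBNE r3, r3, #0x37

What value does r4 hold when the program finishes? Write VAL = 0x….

VAL = 0x83

0: ✓ CMP  NZCV=1000
1: · SUBGT
2: ✓ SUBLT  r4←0x83
3: · ADDHI
4: ✓ CMP  NZCV=0011
5: ✓ SUBLT  r0←0x96
6: ✓ SUBNE  r3←0xb4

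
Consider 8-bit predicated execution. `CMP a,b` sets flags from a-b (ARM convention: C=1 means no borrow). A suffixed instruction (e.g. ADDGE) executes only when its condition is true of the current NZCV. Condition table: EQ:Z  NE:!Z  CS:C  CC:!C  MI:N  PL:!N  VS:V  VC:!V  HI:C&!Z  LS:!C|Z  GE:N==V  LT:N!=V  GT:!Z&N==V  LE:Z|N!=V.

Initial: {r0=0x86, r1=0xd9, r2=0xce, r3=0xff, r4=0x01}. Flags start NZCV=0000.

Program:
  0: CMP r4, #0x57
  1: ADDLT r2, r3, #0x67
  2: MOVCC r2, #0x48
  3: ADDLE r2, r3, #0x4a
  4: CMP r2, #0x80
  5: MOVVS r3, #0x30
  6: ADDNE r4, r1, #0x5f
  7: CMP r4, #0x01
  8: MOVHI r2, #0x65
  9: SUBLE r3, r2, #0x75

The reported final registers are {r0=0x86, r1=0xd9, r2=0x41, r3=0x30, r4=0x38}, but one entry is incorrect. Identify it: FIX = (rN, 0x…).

FIX = (r2, 0x65)

[0] flags=1000 → (cmp)
[1] flags=1000 LT?T → r2=0x66
[2] flags=1000 CC?T → r2=0x48
[3] flags=1000 LE?T → r2=0x49
[4] flags=1001 → (cmp)
[5] flags=1001 VS?T → r3=0x30
[6] flags=1001 NE?T → r4=0x38
[7] flags=0010 → (cmp)
[8] flags=0010 HI?T → r2=0x65
[9] flags=0010 LE?F → skip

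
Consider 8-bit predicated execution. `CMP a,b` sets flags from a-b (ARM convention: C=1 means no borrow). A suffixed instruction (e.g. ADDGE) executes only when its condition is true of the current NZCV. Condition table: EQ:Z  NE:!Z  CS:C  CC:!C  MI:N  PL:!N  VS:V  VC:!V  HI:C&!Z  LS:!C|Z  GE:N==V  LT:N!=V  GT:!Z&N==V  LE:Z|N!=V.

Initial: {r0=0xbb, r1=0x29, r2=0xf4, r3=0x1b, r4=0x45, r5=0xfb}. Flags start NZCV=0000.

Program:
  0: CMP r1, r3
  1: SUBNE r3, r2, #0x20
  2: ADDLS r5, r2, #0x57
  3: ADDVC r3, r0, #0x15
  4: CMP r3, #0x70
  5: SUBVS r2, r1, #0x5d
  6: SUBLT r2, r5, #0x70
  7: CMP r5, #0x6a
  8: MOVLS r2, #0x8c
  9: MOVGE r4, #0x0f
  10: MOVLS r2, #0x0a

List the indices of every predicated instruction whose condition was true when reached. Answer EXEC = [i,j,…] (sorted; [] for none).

EXEC = [1,3,5,6]

0: ✓ CMP  NZCV=0010
1: ✓ SUBNE  r3←0xd4
2: · ADDLS
3: ✓ ADDVC  r3←0xd0
4: ✓ CMP  NZCV=0011
5: ✓ SUBVS  r2←0xcc
6: ✓ SUBLT  r2←0x8b
7: ✓ CMP  NZCV=1010
8: · MOVLS
9: · MOVGE
10: · MOVLS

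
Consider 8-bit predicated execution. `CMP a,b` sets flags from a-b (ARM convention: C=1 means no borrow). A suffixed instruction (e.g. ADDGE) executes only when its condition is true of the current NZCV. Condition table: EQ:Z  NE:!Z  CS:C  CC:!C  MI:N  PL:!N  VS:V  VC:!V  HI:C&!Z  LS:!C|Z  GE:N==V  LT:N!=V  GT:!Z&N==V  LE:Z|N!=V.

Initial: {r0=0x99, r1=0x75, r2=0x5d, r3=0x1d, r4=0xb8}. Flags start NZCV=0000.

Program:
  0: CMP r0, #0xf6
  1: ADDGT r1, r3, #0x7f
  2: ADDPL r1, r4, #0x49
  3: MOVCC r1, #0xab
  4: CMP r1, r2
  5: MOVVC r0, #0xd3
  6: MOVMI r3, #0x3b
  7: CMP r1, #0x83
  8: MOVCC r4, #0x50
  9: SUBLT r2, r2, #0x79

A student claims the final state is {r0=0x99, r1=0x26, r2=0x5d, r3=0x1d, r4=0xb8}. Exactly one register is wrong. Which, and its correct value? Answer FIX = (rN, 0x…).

FIX = (r1, 0xab)

[0] flags=1000 → (cmp)
[1] flags=1000 GT?F → skip
[2] flags=1000 PL?F → skip
[3] flags=1000 CC?T → r1=0xab
[4] flags=0011 → (cmp)
[5] flags=0011 VC?F → skip
[6] flags=0011 MI?F → skip
[7] flags=0010 → (cmp)
[8] flags=0010 CC?F → skip
[9] flags=0010 LT?F → skip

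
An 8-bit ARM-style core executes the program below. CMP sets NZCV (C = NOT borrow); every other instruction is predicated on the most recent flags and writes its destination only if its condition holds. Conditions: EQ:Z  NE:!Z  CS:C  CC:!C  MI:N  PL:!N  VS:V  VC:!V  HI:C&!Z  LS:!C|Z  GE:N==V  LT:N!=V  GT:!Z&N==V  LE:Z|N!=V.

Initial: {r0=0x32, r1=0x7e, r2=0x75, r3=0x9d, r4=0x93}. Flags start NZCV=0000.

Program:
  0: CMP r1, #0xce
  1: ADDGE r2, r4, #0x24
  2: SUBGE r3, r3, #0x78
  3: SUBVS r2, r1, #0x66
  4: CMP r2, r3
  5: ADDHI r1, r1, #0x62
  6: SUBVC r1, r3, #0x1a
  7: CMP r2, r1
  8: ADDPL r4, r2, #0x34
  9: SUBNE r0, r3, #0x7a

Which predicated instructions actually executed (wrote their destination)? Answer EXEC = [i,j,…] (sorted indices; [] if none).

0: ✓ CMP  NZCV=1001
1: ✓ ADDGE  r2←0xb7
2: ✓ SUBGE  r3←0x25
3: ✓ SUBVS  r2←0x18
4: ✓ CMP  NZCV=1000
5: · ADDHI
6: ✓ SUBVC  r1←0x0b
7: ✓ CMP  NZCV=0010
8: ✓ ADDPL  r4←0x4c
9: ✓ SUBNE  r0←0xab

EXEC = [1,2,3,6,8,9]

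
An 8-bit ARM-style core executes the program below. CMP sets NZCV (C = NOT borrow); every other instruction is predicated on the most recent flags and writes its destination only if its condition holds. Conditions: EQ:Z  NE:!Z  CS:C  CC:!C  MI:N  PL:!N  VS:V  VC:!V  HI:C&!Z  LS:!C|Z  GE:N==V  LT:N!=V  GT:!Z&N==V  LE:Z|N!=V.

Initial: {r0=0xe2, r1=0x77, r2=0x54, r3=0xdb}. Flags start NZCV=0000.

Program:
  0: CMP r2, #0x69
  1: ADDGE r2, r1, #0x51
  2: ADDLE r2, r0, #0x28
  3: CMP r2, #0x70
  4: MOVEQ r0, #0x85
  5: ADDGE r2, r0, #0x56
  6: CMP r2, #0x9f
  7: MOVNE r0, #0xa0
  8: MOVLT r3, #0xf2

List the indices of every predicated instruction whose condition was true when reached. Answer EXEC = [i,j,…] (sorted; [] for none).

0: ✓ CMP  NZCV=1000
1: · ADDGE
2: ✓ ADDLE  r2←0x0a
3: ✓ CMP  NZCV=1000
4: · MOVEQ
5: · ADDGE
6: ✓ CMP  NZCV=0000
7: ✓ MOVNE  r0←0xa0
8: · MOVLT

EXEC = [2,7]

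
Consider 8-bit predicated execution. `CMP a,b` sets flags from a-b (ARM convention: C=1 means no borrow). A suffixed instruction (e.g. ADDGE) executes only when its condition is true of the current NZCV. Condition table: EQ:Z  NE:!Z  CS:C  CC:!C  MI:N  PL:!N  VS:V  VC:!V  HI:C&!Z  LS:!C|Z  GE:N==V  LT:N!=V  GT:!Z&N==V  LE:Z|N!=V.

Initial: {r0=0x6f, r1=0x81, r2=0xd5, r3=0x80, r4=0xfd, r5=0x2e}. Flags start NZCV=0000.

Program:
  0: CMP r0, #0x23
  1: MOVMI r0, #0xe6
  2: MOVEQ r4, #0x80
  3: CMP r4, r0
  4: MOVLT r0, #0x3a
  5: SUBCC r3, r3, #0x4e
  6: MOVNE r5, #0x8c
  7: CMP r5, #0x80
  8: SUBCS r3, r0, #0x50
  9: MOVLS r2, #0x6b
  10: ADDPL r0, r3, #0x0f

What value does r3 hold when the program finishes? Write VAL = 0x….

VAL = 0xea

0: ✓ CMP  NZCV=0010
1: · MOVMI
2: · MOVEQ
3: ✓ CMP  NZCV=1010
4: ✓ MOVLT  r0←0x3a
5: · SUBCC
6: ✓ MOVNE  r5←0x8c
7: ✓ CMP  NZCV=0010
8: ✓ SUBCS  r3←0xea
9: · MOVLS
10: ✓ ADDPL  r0←0xf9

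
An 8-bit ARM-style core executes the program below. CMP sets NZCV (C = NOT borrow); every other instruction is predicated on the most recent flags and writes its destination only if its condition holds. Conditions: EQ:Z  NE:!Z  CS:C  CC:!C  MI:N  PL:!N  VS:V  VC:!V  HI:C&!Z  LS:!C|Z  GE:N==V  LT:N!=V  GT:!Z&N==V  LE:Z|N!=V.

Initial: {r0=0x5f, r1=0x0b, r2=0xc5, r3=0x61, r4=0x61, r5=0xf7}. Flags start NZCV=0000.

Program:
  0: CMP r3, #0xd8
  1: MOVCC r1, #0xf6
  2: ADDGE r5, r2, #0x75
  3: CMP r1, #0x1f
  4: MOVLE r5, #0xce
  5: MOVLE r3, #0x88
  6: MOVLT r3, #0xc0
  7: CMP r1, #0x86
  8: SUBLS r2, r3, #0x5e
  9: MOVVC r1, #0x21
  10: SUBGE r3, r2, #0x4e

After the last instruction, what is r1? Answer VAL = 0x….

[0] flags=1001 → (cmp)
[1] flags=1001 CC?T → r1=0xf6
[2] flags=1001 GE?T → r5=0x3a
[3] flags=1010 → (cmp)
[4] flags=1010 LE?T → r5=0xce
[5] flags=1010 LE?T → r3=0x88
[6] flags=1010 LT?T → r3=0xc0
[7] flags=0010 → (cmp)
[8] flags=0010 LS?F → skip
[9] flags=0010 VC?T → r1=0x21
[10] flags=0010 GE?T → r3=0x77

VAL = 0x21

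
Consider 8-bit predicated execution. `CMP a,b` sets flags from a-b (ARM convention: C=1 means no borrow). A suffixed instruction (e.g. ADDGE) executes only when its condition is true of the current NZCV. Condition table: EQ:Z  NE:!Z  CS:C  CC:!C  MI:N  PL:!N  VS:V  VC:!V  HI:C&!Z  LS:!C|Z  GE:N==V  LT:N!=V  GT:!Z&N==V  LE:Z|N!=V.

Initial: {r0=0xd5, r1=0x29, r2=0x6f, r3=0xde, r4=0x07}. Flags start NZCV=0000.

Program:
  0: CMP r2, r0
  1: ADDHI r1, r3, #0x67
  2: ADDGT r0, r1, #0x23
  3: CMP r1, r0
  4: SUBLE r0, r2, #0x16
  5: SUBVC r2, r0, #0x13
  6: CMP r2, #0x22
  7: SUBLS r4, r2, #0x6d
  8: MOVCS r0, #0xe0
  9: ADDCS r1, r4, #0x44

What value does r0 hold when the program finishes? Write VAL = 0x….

VAL = 0xe0

[0] flags=1001 → (cmp)
[1] flags=1001 HI?F → skip
[2] flags=1001 GT?T → r0=0x4c
[3] flags=1000 → (cmp)
[4] flags=1000 LE?T → r0=0x59
[5] flags=1000 VC?T → r2=0x46
[6] flags=0010 → (cmp)
[7] flags=0010 LS?F → skip
[8] flags=0010 CS?T → r0=0xe0
[9] flags=0010 CS?T → r1=0x4b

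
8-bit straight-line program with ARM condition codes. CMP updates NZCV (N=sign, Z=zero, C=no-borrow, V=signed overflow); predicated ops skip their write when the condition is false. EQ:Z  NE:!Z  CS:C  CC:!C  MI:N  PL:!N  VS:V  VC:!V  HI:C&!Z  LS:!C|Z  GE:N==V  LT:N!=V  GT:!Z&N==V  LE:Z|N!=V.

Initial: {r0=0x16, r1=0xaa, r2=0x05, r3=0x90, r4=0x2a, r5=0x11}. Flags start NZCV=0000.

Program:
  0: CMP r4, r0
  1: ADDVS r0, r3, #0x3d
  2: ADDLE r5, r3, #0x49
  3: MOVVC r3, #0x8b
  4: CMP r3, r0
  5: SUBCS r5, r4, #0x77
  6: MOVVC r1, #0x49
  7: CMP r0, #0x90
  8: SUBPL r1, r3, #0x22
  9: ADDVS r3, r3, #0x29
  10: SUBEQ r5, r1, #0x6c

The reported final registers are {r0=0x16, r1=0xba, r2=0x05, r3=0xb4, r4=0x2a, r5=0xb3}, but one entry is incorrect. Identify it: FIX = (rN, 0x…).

[0] flags=0010 → (cmp)
[1] flags=0010 VS?F → skip
[2] flags=0010 LE?F → skip
[3] flags=0010 VC?T → r3=0x8b
[4] flags=0011 → (cmp)
[5] flags=0011 CS?T → r5=0xb3
[6] flags=0011 VC?F → skip
[7] flags=1001 → (cmp)
[8] flags=1001 PL?F → skip
[9] flags=1001 VS?T → r3=0xb4
[10] flags=1001 EQ?F → skip

FIX = (r1, 0xaa)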